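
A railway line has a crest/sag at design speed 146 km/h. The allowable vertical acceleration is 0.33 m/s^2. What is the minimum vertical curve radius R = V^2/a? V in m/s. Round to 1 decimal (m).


Convert speed: V = 146 / 3.6 = 40.5556 m/s
V^2 = 1644.7531 m^2/s^2
R_v = 1644.7531 / 0.33
R_v = 4984.1 m

4984.1


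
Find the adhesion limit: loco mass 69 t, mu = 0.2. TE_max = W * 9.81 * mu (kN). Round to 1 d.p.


TE_max = W * g * mu
TE_max = 69 * 9.81 * 0.2
TE_max = 676.89 * 0.2
TE_max = 135.4 kN

135.4


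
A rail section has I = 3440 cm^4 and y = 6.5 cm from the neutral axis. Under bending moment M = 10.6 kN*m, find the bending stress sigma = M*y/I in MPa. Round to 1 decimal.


Convert units:
M = 10.6 kN*m = 10600000 N*mm
y = 6.5 cm = 65 mm
I = 3440 cm^4 = 34400000 mm^4
sigma = 10600000 * 65 / 34400000
sigma = 20.0 MPa

20.0


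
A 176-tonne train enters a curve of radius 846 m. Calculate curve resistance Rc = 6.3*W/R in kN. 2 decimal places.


Rc = 6.3 * W / R
Rc = 6.3 * 176 / 846
Rc = 1108.8 / 846
Rc = 1.31 kN

1.31


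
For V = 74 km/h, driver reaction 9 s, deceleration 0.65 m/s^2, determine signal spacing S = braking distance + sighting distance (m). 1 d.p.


V = 74 / 3.6 = 20.5556 m/s
Braking distance = 20.5556^2 / (2*0.65) = 325.0237 m
Sighting distance = 20.5556 * 9 = 185.0 m
S = 325.0237 + 185.0 = 510.0 m

510.0


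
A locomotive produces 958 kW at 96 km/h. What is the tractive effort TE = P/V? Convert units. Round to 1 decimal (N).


Convert: P = 958 kW = 958000 W
V = 96 / 3.6 = 26.6667 m/s
TE = 958000 / 26.6667
TE = 35925.0 N

35925.0


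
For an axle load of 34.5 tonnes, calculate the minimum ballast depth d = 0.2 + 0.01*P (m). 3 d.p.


d = 0.2 + 0.01 * 34.5
d = 0.2 + 0.345
d = 0.545 m

0.545


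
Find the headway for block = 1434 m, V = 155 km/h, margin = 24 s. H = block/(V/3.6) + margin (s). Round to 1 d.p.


V = 155 / 3.6 = 43.0556 m/s
Block traversal time = 1434 / 43.0556 = 33.3058 s
Headway = 33.3058 + 24
Headway = 57.3 s

57.3


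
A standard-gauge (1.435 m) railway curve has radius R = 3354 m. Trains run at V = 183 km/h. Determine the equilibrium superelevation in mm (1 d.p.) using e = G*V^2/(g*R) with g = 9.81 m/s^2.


Convert speed: V = 183 / 3.6 = 50.8333 m/s
Apply formula: e = 1.435 * 50.8333^2 / (9.81 * 3354)
e = 1.435 * 2584.0278 / 32902.74
e = 0.112698 m = 112.7 mm

112.7


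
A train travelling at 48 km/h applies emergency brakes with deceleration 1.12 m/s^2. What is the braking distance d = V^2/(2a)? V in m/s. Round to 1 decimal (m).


Convert speed: V = 48 / 3.6 = 13.3333 m/s
V^2 = 177.7778
d = 177.7778 / (2 * 1.12)
d = 177.7778 / 2.24
d = 79.4 m

79.4


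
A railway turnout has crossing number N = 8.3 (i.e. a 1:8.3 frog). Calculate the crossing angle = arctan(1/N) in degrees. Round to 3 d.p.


1/N = 1/8.3 = 0.120482
angle = arctan(0.120482) = 0.119904 rad
angle = 0.119904 * 180/pi = 6.870 degrees

6.870


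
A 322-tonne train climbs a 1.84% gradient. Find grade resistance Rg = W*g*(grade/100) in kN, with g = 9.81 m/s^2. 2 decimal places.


Rg = W * 9.81 * grade / 100
Rg = 322 * 9.81 * 1.84 / 100
Rg = 3158.82 * 0.0184
Rg = 58.12 kN

58.12


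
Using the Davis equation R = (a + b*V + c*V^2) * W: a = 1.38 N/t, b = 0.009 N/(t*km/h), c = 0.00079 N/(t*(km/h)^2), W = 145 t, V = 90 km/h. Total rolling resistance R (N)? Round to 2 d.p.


b*V = 0.009 * 90 = 0.81
c*V^2 = 0.00079 * 8100 = 6.399
R_per_t = 1.38 + 0.81 + 6.399 = 8.589 N/t
R_total = 8.589 * 145 = 1245.41 N

1245.41


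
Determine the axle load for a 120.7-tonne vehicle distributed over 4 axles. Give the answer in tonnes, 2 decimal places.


Load per axle = total weight / number of axles
Load = 120.7 / 4
Load = 30.18 tonnes

30.18


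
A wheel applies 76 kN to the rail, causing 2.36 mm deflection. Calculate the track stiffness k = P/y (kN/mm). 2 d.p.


Track stiffness k = P / y
k = 76 / 2.36
k = 32.20 kN/mm

32.20


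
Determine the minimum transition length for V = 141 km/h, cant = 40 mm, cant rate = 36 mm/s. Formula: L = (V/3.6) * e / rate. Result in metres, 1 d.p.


Convert speed: V = 141 / 3.6 = 39.1667 m/s
L = 39.1667 * 40 / 36
L = 1566.6667 / 36
L = 43.5 m

43.5


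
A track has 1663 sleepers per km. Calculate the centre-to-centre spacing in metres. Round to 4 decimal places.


Spacing = 1000 m / number of sleepers
Spacing = 1000 / 1663
Spacing = 0.6013 m

0.6013


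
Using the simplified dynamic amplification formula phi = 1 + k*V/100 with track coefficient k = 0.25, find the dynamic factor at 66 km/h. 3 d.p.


phi = 1 + k * V / 100
phi = 1 + 0.25 * 66 / 100
phi = 1 + 0.165
phi = 1.165

1.165


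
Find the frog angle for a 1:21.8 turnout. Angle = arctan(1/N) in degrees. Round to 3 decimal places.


1/N = 1/21.8 = 0.045872
angle = arctan(0.045872) = 0.045839 rad
angle = 0.045839 * 180/pi = 2.626 degrees

2.626


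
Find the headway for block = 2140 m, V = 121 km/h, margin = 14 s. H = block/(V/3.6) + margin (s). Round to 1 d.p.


V = 121 / 3.6 = 33.6111 m/s
Block traversal time = 2140 / 33.6111 = 63.6694 s
Headway = 63.6694 + 14
Headway = 77.7 s

77.7


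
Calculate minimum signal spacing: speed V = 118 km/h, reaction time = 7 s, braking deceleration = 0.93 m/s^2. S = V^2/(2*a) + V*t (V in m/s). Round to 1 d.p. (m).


V = 118 / 3.6 = 32.7778 m/s
Braking distance = 32.7778^2 / (2*0.93) = 577.6251 m
Sighting distance = 32.7778 * 7 = 229.4444 m
S = 577.6251 + 229.4444 = 807.1 m

807.1


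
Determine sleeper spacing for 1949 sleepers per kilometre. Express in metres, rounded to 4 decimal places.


Spacing = 1000 m / number of sleepers
Spacing = 1000 / 1949
Spacing = 0.5131 m

0.5131


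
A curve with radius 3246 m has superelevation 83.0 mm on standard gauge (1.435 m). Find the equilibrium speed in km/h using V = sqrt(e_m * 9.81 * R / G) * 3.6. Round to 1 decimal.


Convert cant: e = 83.0 mm = 0.0830 m
V_ms = sqrt(0.0830 * 9.81 * 3246 / 1.435)
V_ms = sqrt(1841.805282) = 42.9163 m/s
V = 42.9163 * 3.6 = 154.5 km/h

154.5


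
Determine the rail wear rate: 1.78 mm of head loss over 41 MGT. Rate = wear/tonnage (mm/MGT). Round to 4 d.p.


Wear rate = total wear / cumulative tonnage
Rate = 1.78 / 41
Rate = 0.0434 mm/MGT

0.0434


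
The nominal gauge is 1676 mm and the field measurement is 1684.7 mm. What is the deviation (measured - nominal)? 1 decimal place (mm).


Deviation = measured - nominal
Deviation = 1684.7 - 1676
Deviation = 8.7 mm

8.7


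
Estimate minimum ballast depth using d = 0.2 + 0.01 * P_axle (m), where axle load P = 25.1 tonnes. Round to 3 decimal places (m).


d = 0.2 + 0.01 * 25.1
d = 0.2 + 0.251
d = 0.451 m

0.451


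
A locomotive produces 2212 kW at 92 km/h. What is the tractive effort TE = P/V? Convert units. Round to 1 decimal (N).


Convert: P = 2212 kW = 2212000 W
V = 92 / 3.6 = 25.5556 m/s
TE = 2212000 / 25.5556
TE = 86556.5 N

86556.5


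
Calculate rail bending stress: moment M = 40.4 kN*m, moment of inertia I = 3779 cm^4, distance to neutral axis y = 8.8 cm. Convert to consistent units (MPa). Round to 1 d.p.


Convert units:
M = 40.4 kN*m = 40400000 N*mm
y = 8.8 cm = 88 mm
I = 3779 cm^4 = 37790000 mm^4
sigma = 40400000 * 88 / 37790000
sigma = 94.1 MPa

94.1


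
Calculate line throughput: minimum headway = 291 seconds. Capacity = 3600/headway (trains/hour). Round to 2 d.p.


Capacity = 3600 / headway
Capacity = 3600 / 291
Capacity = 12.37 trains/hour

12.37


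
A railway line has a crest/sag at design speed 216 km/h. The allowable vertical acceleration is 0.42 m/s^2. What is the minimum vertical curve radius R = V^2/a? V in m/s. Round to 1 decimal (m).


Convert speed: V = 216 / 3.6 = 60.0 m/s
V^2 = 3600.0 m^2/s^2
R_v = 3600.0 / 0.42
R_v = 8571.4 m

8571.4


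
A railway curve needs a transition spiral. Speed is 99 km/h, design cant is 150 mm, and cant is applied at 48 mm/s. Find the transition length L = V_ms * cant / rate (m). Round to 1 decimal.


Convert speed: V = 99 / 3.6 = 27.5 m/s
L = 27.5 * 150 / 48
L = 4125.0 / 48
L = 85.9 m

85.9


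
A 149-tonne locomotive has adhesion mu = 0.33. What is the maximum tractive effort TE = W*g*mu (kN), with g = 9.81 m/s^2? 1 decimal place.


TE_max = W * g * mu
TE_max = 149 * 9.81 * 0.33
TE_max = 1461.69 * 0.33
TE_max = 482.4 kN

482.4


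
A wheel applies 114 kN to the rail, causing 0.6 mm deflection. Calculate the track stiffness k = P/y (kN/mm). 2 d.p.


Track stiffness k = P / y
k = 114 / 0.6
k = 190.00 kN/mm

190.00


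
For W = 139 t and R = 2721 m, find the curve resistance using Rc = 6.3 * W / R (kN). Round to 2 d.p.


Rc = 6.3 * W / R
Rc = 6.3 * 139 / 2721
Rc = 875.7 / 2721
Rc = 0.32 kN

0.32


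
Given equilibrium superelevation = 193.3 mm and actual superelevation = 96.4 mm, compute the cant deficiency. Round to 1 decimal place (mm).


Cant deficiency = equilibrium cant - actual cant
CD = 193.3 - 96.4
CD = 96.9 mm

96.9


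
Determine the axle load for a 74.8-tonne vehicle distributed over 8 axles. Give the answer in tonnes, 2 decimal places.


Load per axle = total weight / number of axles
Load = 74.8 / 8
Load = 9.35 tonnes

9.35


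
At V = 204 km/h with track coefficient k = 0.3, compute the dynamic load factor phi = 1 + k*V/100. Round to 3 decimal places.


phi = 1 + k * V / 100
phi = 1 + 0.3 * 204 / 100
phi = 1 + 0.612
phi = 1.612

1.612


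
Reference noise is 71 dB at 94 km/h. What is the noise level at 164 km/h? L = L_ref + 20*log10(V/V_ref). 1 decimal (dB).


V/V_ref = 164 / 94 = 1.744681
log10(1.744681) = 0.241716
20 * 0.241716 = 4.8343
L = 71 + 4.8343 = 75.8 dB

75.8


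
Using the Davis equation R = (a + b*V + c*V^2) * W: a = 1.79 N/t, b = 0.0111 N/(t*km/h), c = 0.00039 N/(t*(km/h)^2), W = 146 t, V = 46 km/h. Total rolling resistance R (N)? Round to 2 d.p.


b*V = 0.0111 * 46 = 0.5106
c*V^2 = 0.00039 * 2116 = 0.82524
R_per_t = 1.79 + 0.5106 + 0.82524 = 3.12584 N/t
R_total = 3.12584 * 146 = 456.37 N

456.37


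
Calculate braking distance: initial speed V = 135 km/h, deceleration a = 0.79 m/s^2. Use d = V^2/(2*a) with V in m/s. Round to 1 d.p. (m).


Convert speed: V = 135 / 3.6 = 37.5 m/s
V^2 = 1406.25
d = 1406.25 / (2 * 0.79)
d = 1406.25 / 1.58
d = 890.0 m

890.0


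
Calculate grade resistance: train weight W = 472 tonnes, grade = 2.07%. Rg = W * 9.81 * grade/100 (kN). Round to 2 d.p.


Rg = W * 9.81 * grade / 100
Rg = 472 * 9.81 * 2.07 / 100
Rg = 4630.32 * 0.0207
Rg = 95.85 kN

95.85


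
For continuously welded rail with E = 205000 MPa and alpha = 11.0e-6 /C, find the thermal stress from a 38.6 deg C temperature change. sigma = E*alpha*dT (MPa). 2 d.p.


sigma = E * alpha * dT
sigma = 205000 * 11.0e-6 * 38.6
sigma = 2.255 * 38.6
sigma = 87.04 MPa

87.04


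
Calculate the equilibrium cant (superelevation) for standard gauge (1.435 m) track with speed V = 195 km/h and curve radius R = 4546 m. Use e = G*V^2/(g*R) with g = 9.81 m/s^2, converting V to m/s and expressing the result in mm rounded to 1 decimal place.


Convert speed: V = 195 / 3.6 = 54.1667 m/s
Apply formula: e = 1.435 * 54.1667^2 / (9.81 * 4546)
e = 1.435 * 2934.0278 / 44596.26
e = 0.09441 m = 94.4 mm

94.4


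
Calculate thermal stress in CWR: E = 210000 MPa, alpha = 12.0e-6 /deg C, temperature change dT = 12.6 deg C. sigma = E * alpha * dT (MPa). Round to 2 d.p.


sigma = E * alpha * dT
sigma = 210000 * 12.0e-6 * 12.6
sigma = 2.52 * 12.6
sigma = 31.75 MPa

31.75


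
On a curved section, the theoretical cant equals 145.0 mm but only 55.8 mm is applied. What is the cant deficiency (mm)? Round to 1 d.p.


Cant deficiency = equilibrium cant - actual cant
CD = 145.0 - 55.8
CD = 89.2 mm

89.2


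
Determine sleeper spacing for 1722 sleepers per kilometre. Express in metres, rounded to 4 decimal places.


Spacing = 1000 m / number of sleepers
Spacing = 1000 / 1722
Spacing = 0.5807 m

0.5807


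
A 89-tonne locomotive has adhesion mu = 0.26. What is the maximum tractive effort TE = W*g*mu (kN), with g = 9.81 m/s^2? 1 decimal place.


TE_max = W * g * mu
TE_max = 89 * 9.81 * 0.26
TE_max = 873.09 * 0.26
TE_max = 227.0 kN

227.0


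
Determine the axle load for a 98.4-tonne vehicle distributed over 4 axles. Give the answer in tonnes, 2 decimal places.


Load per axle = total weight / number of axles
Load = 98.4 / 4
Load = 24.60 tonnes

24.60


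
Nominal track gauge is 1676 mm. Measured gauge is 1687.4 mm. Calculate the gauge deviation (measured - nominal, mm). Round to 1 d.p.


Deviation = measured - nominal
Deviation = 1687.4 - 1676
Deviation = 11.4 mm

11.4


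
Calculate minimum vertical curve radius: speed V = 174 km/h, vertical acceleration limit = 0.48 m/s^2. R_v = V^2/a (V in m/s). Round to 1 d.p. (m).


Convert speed: V = 174 / 3.6 = 48.3333 m/s
V^2 = 2336.1111 m^2/s^2
R_v = 2336.1111 / 0.48
R_v = 4866.9 m

4866.9


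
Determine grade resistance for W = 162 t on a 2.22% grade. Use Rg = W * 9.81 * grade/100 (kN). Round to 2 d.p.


Rg = W * 9.81 * grade / 100
Rg = 162 * 9.81 * 2.22 / 100
Rg = 1589.22 * 0.0222
Rg = 35.28 kN

35.28


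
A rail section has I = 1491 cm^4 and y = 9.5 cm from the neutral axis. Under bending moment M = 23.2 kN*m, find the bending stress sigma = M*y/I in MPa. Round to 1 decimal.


Convert units:
M = 23.2 kN*m = 23200000 N*mm
y = 9.5 cm = 95 mm
I = 1491 cm^4 = 14910000 mm^4
sigma = 23200000 * 95 / 14910000
sigma = 147.8 MPa

147.8


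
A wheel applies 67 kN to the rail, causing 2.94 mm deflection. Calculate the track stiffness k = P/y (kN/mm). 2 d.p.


Track stiffness k = P / y
k = 67 / 2.94
k = 22.79 kN/mm

22.79


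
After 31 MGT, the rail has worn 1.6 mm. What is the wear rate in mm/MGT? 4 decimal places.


Wear rate = total wear / cumulative tonnage
Rate = 1.6 / 31
Rate = 0.0516 mm/MGT

0.0516


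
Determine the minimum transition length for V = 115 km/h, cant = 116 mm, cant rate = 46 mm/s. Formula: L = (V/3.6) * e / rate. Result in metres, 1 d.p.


Convert speed: V = 115 / 3.6 = 31.9444 m/s
L = 31.9444 * 116 / 46
L = 3705.5556 / 46
L = 80.6 m

80.6


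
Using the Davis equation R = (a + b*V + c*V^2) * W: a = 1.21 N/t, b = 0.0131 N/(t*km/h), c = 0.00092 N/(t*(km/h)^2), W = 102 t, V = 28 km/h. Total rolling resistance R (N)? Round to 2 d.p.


b*V = 0.0131 * 28 = 0.3668
c*V^2 = 0.00092 * 784 = 0.72128
R_per_t = 1.21 + 0.3668 + 0.72128 = 2.29808 N/t
R_total = 2.29808 * 102 = 234.40 N

234.40


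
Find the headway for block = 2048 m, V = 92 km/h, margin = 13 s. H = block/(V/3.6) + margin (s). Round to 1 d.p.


V = 92 / 3.6 = 25.5556 m/s
Block traversal time = 2048 / 25.5556 = 80.1391 s
Headway = 80.1391 + 13
Headway = 93.1 s

93.1


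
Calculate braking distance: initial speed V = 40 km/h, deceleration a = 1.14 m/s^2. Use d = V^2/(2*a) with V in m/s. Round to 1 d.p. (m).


Convert speed: V = 40 / 3.6 = 11.1111 m/s
V^2 = 123.4568
d = 123.4568 / (2 * 1.14)
d = 123.4568 / 2.28
d = 54.1 m

54.1


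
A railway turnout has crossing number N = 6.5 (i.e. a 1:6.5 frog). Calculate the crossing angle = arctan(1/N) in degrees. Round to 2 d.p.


1/N = 1/6.5 = 0.153846
angle = arctan(0.153846) = 0.152649 rad
angle = 0.152649 * 180/pi = 8.75 degrees

8.75


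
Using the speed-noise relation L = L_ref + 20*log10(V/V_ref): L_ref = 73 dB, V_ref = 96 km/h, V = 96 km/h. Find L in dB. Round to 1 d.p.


V/V_ref = 96 / 96 = 1.0
log10(1.0) = 0.0
20 * 0.0 = 0.0
L = 73 + 0.0 = 73.0 dB

73.0


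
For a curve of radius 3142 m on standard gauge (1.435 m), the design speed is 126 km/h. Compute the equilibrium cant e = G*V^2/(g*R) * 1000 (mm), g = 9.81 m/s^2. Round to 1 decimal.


Convert speed: V = 126 / 3.6 = 35.0 m/s
Apply formula: e = 1.435 * 35.0^2 / (9.81 * 3142)
e = 1.435 * 1225.0 / 30823.02
e = 0.057031 m = 57.0 mm

57.0


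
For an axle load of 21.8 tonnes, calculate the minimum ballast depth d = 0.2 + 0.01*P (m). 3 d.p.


d = 0.2 + 0.01 * 21.8
d = 0.2 + 0.218
d = 0.418 m

0.418


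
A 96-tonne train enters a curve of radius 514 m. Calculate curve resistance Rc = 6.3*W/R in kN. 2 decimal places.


Rc = 6.3 * W / R
Rc = 6.3 * 96 / 514
Rc = 604.8 / 514
Rc = 1.18 kN

1.18


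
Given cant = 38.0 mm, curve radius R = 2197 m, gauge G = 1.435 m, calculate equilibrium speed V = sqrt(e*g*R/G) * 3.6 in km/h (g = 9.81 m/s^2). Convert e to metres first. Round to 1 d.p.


Convert cant: e = 38.0 mm = 0.0380 m
V_ms = sqrt(0.0380 * 9.81 * 2197 / 1.435)
V_ms = sqrt(570.730077) = 23.89 m/s
V = 23.89 * 3.6 = 86.0 km/h

86.0


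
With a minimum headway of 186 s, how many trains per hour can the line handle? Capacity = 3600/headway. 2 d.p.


Capacity = 3600 / headway
Capacity = 3600 / 186
Capacity = 19.35 trains/hour

19.35


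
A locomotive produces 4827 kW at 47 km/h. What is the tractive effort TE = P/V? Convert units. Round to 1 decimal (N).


Convert: P = 4827 kW = 4827000 W
V = 47 / 3.6 = 13.0556 m/s
TE = 4827000 / 13.0556
TE = 369727.7 N

369727.7


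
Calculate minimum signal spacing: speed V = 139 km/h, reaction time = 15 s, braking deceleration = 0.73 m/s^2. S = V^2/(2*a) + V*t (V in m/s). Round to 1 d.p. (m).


V = 139 / 3.6 = 38.6111 m/s
Braking distance = 38.6111^2 / (2*0.73) = 1021.1082 m
Sighting distance = 38.6111 * 15 = 579.1667 m
S = 1021.1082 + 579.1667 = 1600.3 m

1600.3


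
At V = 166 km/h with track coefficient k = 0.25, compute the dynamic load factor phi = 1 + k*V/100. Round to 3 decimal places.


phi = 1 + k * V / 100
phi = 1 + 0.25 * 166 / 100
phi = 1 + 0.415
phi = 1.415

1.415


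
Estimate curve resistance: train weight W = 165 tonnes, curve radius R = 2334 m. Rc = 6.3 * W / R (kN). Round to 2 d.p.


Rc = 6.3 * W / R
Rc = 6.3 * 165 / 2334
Rc = 1039.5 / 2334
Rc = 0.45 kN

0.45


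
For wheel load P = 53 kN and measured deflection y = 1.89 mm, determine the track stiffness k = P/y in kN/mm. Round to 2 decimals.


Track stiffness k = P / y
k = 53 / 1.89
k = 28.04 kN/mm

28.04


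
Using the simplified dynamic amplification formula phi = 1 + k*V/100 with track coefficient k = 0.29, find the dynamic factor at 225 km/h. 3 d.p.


phi = 1 + k * V / 100
phi = 1 + 0.29 * 225 / 100
phi = 1 + 0.6525
phi = 1.653

1.653


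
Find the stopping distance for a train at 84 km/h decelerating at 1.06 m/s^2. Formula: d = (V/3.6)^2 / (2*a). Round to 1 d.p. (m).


Convert speed: V = 84 / 3.6 = 23.3333 m/s
V^2 = 544.4444
d = 544.4444 / (2 * 1.06)
d = 544.4444 / 2.12
d = 256.8 m

256.8


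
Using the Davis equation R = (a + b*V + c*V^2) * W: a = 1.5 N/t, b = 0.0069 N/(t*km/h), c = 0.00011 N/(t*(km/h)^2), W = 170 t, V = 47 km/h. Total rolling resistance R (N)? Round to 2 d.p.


b*V = 0.0069 * 47 = 0.3243
c*V^2 = 0.00011 * 2209 = 0.24299
R_per_t = 1.5 + 0.3243 + 0.24299 = 2.06729 N/t
R_total = 2.06729 * 170 = 351.44 N

351.44


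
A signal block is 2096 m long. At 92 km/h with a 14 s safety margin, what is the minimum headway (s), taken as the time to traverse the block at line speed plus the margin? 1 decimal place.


V = 92 / 3.6 = 25.5556 m/s
Block traversal time = 2096 / 25.5556 = 82.0174 s
Headway = 82.0174 + 14
Headway = 96.0 s

96.0


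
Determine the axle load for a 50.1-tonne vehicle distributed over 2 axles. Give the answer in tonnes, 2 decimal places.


Load per axle = total weight / number of axles
Load = 50.1 / 2
Load = 25.05 tonnes

25.05


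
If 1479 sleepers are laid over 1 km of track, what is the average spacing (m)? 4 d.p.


Spacing = 1000 m / number of sleepers
Spacing = 1000 / 1479
Spacing = 0.6761 m

0.6761


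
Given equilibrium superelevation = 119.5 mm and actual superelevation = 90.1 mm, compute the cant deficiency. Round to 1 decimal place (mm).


Cant deficiency = equilibrium cant - actual cant
CD = 119.5 - 90.1
CD = 29.4 mm

29.4


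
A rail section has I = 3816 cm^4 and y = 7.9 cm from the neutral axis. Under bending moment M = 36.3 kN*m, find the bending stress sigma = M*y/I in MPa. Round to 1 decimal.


Convert units:
M = 36.3 kN*m = 36300000 N*mm
y = 7.9 cm = 79 mm
I = 3816 cm^4 = 38160000 mm^4
sigma = 36300000 * 79 / 38160000
sigma = 75.1 MPa

75.1


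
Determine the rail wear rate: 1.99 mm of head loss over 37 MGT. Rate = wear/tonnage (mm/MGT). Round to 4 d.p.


Wear rate = total wear / cumulative tonnage
Rate = 1.99 / 37
Rate = 0.0538 mm/MGT

0.0538


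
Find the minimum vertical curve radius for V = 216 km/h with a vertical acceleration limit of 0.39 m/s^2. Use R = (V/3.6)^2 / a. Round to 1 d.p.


Convert speed: V = 216 / 3.6 = 60.0 m/s
V^2 = 3600.0 m^2/s^2
R_v = 3600.0 / 0.39
R_v = 9230.8 m

9230.8


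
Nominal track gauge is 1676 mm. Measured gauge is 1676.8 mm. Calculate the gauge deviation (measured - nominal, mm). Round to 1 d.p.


Deviation = measured - nominal
Deviation = 1676.8 - 1676
Deviation = 0.8 mm

0.8


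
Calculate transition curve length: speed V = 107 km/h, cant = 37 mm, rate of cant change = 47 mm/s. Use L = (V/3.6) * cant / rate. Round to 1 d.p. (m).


Convert speed: V = 107 / 3.6 = 29.7222 m/s
L = 29.7222 * 37 / 47
L = 1099.7222 / 47
L = 23.4 m

23.4


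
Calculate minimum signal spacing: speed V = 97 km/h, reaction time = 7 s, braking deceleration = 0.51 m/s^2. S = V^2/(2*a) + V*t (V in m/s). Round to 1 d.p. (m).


V = 97 / 3.6 = 26.9444 m/s
Braking distance = 26.9444^2 / (2*0.51) = 711.7677 m
Sighting distance = 26.9444 * 7 = 188.6111 m
S = 711.7677 + 188.6111 = 900.4 m

900.4


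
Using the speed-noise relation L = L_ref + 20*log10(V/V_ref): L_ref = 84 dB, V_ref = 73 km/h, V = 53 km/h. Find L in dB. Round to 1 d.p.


V/V_ref = 53 / 73 = 0.726027
log10(0.726027) = -0.139047
20 * -0.139047 = -2.7809
L = 84 + -2.7809 = 81.2 dB

81.2


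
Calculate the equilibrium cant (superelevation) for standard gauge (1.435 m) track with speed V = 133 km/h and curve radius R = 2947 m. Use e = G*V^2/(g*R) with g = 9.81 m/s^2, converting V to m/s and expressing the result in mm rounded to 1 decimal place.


Convert speed: V = 133 / 3.6 = 36.9444 m/s
Apply formula: e = 1.435 * 36.9444^2 / (9.81 * 2947)
e = 1.435 * 1364.892 / 28910.07
e = 0.067749 m = 67.7 mm

67.7


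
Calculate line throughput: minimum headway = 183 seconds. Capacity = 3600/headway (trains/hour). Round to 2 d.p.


Capacity = 3600 / headway
Capacity = 3600 / 183
Capacity = 19.67 trains/hour

19.67


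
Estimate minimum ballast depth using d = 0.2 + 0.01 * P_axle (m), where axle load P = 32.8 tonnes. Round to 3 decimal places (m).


d = 0.2 + 0.01 * 32.8
d = 0.2 + 0.328
d = 0.528 m

0.528


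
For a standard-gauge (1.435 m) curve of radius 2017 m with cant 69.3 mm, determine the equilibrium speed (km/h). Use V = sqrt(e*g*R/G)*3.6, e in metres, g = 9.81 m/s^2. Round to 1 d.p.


Convert cant: e = 69.3 mm = 0.0693 m
V_ms = sqrt(0.0693 * 9.81 * 2017 / 1.435)
V_ms = sqrt(955.55621) = 30.9121 m/s
V = 30.9121 * 3.6 = 111.3 km/h

111.3


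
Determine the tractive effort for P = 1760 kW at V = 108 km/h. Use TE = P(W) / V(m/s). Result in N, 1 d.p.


Convert: P = 1760 kW = 1760000 W
V = 108 / 3.6 = 30.0 m/s
TE = 1760000 / 30.0
TE = 58666.7 N

58666.7


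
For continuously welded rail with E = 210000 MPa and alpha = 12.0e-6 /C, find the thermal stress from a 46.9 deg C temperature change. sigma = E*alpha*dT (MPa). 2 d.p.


sigma = E * alpha * dT
sigma = 210000 * 12.0e-6 * 46.9
sigma = 2.52 * 46.9
sigma = 118.19 MPa

118.19


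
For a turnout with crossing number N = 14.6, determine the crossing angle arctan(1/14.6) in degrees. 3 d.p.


1/N = 1/14.6 = 0.068493
angle = arctan(0.068493) = 0.068386 rad
angle = 0.068386 * 180/pi = 3.918 degrees

3.918


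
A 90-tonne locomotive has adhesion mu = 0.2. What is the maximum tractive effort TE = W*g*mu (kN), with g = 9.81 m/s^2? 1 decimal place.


TE_max = W * g * mu
TE_max = 90 * 9.81 * 0.2
TE_max = 882.9 * 0.2
TE_max = 176.6 kN

176.6


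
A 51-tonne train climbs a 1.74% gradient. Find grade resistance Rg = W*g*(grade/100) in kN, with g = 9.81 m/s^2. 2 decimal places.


Rg = W * 9.81 * grade / 100
Rg = 51 * 9.81 * 1.74 / 100
Rg = 500.31 * 0.0174
Rg = 8.71 kN

8.71


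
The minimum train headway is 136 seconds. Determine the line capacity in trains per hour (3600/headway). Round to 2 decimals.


Capacity = 3600 / headway
Capacity = 3600 / 136
Capacity = 26.47 trains/hour

26.47


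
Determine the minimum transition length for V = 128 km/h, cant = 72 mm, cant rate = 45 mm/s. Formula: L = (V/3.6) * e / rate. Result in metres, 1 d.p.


Convert speed: V = 128 / 3.6 = 35.5556 m/s
L = 35.5556 * 72 / 45
L = 2560.0 / 45
L = 56.9 m

56.9


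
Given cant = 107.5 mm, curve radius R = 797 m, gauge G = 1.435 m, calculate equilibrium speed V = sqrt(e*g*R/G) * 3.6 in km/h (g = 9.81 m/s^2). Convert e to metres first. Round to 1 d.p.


Convert cant: e = 107.5 mm = 0.1075 m
V_ms = sqrt(0.1075 * 9.81 * 797 / 1.435)
V_ms = sqrt(585.71169) = 24.2015 m/s
V = 24.2015 * 3.6 = 87.1 km/h

87.1


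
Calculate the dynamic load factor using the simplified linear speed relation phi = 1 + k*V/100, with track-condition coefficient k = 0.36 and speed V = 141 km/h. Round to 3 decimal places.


phi = 1 + k * V / 100
phi = 1 + 0.36 * 141 / 100
phi = 1 + 0.5076
phi = 1.508

1.508


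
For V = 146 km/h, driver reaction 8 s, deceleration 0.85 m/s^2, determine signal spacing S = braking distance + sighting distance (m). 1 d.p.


V = 146 / 3.6 = 40.5556 m/s
Braking distance = 40.5556^2 / (2*0.85) = 967.5018 m
Sighting distance = 40.5556 * 8 = 324.4444 m
S = 967.5018 + 324.4444 = 1291.9 m

1291.9


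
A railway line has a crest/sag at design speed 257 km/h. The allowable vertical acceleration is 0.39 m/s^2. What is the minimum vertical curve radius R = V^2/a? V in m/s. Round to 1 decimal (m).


Convert speed: V = 257 / 3.6 = 71.3889 m/s
V^2 = 5096.3735 m^2/s^2
R_v = 5096.3735 / 0.39
R_v = 13067.6 m

13067.6


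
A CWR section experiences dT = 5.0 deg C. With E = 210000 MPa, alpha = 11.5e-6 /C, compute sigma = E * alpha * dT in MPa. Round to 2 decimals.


sigma = E * alpha * dT
sigma = 210000 * 11.5e-6 * 5.0
sigma = 2.415 * 5.0
sigma = 12.08 MPa

12.08


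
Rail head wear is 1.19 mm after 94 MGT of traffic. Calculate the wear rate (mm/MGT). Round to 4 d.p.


Wear rate = total wear / cumulative tonnage
Rate = 1.19 / 94
Rate = 0.0127 mm/MGT

0.0127


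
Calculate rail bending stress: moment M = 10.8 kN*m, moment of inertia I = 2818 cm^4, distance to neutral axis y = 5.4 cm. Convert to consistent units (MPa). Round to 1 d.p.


Convert units:
M = 10.8 kN*m = 10800000 N*mm
y = 5.4 cm = 54 mm
I = 2818 cm^4 = 28180000 mm^4
sigma = 10800000 * 54 / 28180000
sigma = 20.7 MPa

20.7


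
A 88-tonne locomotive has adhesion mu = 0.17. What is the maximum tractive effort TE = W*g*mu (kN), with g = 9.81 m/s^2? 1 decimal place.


TE_max = W * g * mu
TE_max = 88 * 9.81 * 0.17
TE_max = 863.28 * 0.17
TE_max = 146.8 kN

146.8


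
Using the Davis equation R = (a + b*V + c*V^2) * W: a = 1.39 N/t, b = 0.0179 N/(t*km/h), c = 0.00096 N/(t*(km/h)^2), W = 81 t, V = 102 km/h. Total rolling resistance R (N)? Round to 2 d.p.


b*V = 0.0179 * 102 = 1.8258
c*V^2 = 0.00096 * 10404 = 9.98784
R_per_t = 1.39 + 1.8258 + 9.98784 = 13.20364 N/t
R_total = 13.20364 * 81 = 1069.49 N

1069.49


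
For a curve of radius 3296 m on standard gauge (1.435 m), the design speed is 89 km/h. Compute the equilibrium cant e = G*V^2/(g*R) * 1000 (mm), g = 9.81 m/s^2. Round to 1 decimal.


Convert speed: V = 89 / 3.6 = 24.7222 m/s
Apply formula: e = 1.435 * 24.7222^2 / (9.81 * 3296)
e = 1.435 * 611.1883 / 32333.76
e = 0.027125 m = 27.1 mm

27.1


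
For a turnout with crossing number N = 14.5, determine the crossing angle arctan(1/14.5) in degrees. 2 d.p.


1/N = 1/14.5 = 0.068966
angle = arctan(0.068966) = 0.068856 rad
angle = 0.068856 * 180/pi = 3.95 degrees

3.95


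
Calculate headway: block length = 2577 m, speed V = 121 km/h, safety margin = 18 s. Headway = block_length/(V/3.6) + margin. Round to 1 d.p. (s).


V = 121 / 3.6 = 33.6111 m/s
Block traversal time = 2577 / 33.6111 = 76.6711 s
Headway = 76.6711 + 18
Headway = 94.7 s

94.7


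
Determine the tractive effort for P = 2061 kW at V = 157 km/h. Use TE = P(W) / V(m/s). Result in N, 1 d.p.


Convert: P = 2061 kW = 2061000 W
V = 157 / 3.6 = 43.6111 m/s
TE = 2061000 / 43.6111
TE = 47258.6 N

47258.6


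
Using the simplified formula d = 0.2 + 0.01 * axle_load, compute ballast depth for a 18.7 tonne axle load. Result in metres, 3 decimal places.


d = 0.2 + 0.01 * 18.7
d = 0.2 + 0.187
d = 0.387 m

0.387


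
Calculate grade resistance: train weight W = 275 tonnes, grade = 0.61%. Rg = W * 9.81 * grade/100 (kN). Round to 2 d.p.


Rg = W * 9.81 * grade / 100
Rg = 275 * 9.81 * 0.61 / 100
Rg = 2697.75 * 0.0061
Rg = 16.46 kN

16.46


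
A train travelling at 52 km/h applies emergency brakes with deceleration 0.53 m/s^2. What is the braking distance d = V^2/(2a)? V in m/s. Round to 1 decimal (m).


Convert speed: V = 52 / 3.6 = 14.4444 m/s
V^2 = 208.642
d = 208.642 / (2 * 0.53)
d = 208.642 / 1.06
d = 196.8 m

196.8


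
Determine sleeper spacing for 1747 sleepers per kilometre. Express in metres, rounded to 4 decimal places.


Spacing = 1000 m / number of sleepers
Spacing = 1000 / 1747
Spacing = 0.5724 m

0.5724


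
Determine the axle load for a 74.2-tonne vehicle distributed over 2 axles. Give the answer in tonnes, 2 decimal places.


Load per axle = total weight / number of axles
Load = 74.2 / 2
Load = 37.10 tonnes

37.10


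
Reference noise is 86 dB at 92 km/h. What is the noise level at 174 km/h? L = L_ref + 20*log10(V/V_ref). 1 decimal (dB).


V/V_ref = 174 / 92 = 1.891304
log10(1.891304) = 0.276761
20 * 0.276761 = 5.5352
L = 86 + 5.5352 = 91.5 dB

91.5


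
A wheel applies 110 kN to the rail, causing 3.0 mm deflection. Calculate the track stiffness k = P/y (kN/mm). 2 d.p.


Track stiffness k = P / y
k = 110 / 3.0
k = 36.67 kN/mm

36.67


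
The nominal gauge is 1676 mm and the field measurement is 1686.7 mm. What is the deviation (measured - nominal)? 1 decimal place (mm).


Deviation = measured - nominal
Deviation = 1686.7 - 1676
Deviation = 10.7 mm

10.7


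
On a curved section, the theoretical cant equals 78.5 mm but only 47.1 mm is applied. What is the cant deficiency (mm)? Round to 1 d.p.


Cant deficiency = equilibrium cant - actual cant
CD = 78.5 - 47.1
CD = 31.4 mm

31.4


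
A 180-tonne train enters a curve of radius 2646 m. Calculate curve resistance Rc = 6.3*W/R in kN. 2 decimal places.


Rc = 6.3 * W / R
Rc = 6.3 * 180 / 2646
Rc = 1134.0 / 2646
Rc = 0.43 kN

0.43


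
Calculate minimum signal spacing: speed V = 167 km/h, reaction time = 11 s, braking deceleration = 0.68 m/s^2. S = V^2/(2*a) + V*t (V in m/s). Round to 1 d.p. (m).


V = 167 / 3.6 = 46.3889 m/s
Braking distance = 46.3889^2 / (2*0.68) = 1582.3007 m
Sighting distance = 46.3889 * 11 = 510.2778 m
S = 1582.3007 + 510.2778 = 2092.6 m

2092.6


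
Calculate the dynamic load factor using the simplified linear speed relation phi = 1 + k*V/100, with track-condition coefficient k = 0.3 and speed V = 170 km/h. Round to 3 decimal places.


phi = 1 + k * V / 100
phi = 1 + 0.3 * 170 / 100
phi = 1 + 0.51
phi = 1.510

1.510


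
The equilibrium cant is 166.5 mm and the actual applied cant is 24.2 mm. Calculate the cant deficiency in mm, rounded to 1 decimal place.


Cant deficiency = equilibrium cant - actual cant
CD = 166.5 - 24.2
CD = 142.3 mm

142.3


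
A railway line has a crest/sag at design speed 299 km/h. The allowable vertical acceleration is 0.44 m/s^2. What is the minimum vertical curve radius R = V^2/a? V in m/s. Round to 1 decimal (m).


Convert speed: V = 299 / 3.6 = 83.0556 m/s
V^2 = 6898.2253 m^2/s^2
R_v = 6898.2253 / 0.44
R_v = 15677.8 m

15677.8


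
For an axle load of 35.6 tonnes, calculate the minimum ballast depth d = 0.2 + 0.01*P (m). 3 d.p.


d = 0.2 + 0.01 * 35.6
d = 0.2 + 0.356
d = 0.556 m

0.556


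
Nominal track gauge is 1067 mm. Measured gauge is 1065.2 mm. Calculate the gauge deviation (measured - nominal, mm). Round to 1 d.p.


Deviation = measured - nominal
Deviation = 1065.2 - 1067
Deviation = -1.8 mm

-1.8


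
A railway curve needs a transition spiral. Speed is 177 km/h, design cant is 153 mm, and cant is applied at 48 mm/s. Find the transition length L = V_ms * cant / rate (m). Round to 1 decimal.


Convert speed: V = 177 / 3.6 = 49.1667 m/s
L = 49.1667 * 153 / 48
L = 7522.5 / 48
L = 156.7 m

156.7


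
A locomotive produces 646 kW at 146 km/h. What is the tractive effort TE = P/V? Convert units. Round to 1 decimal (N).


Convert: P = 646 kW = 646000 W
V = 146 / 3.6 = 40.5556 m/s
TE = 646000 / 40.5556
TE = 15928.8 N

15928.8


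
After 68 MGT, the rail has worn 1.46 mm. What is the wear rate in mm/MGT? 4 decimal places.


Wear rate = total wear / cumulative tonnage
Rate = 1.46 / 68
Rate = 0.0215 mm/MGT

0.0215


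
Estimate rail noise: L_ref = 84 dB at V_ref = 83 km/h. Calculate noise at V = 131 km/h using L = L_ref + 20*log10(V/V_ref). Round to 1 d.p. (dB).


V/V_ref = 131 / 83 = 1.578313
log10(1.578313) = 0.198193
20 * 0.198193 = 3.9639
L = 84 + 3.9639 = 88.0 dB

88.0


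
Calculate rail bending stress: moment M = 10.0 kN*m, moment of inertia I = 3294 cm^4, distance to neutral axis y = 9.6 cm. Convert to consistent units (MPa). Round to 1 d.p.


Convert units:
M = 10.0 kN*m = 10000000 N*mm
y = 9.6 cm = 96 mm
I = 3294 cm^4 = 32940000 mm^4
sigma = 10000000 * 96 / 32940000
sigma = 29.1 MPa

29.1


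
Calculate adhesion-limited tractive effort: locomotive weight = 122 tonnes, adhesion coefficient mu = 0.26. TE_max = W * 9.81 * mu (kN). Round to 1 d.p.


TE_max = W * g * mu
TE_max = 122 * 9.81 * 0.26
TE_max = 1196.82 * 0.26
TE_max = 311.2 kN

311.2


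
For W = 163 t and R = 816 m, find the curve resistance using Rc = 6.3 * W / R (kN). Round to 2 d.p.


Rc = 6.3 * W / R
Rc = 6.3 * 163 / 816
Rc = 1026.9 / 816
Rc = 1.26 kN

1.26


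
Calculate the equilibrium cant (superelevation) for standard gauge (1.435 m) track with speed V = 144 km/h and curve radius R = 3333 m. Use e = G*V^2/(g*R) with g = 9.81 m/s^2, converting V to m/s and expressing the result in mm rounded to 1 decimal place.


Convert speed: V = 144 / 3.6 = 40.0 m/s
Apply formula: e = 1.435 * 40.0^2 / (9.81 * 3333)
e = 1.435 * 1600.0 / 32696.73
e = 0.070221 m = 70.2 mm

70.2


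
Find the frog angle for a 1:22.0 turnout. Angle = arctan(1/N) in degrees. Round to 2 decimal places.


1/N = 1/22.0 = 0.045455
angle = arctan(0.045455) = 0.045423 rad
angle = 0.045423 * 180/pi = 2.60 degrees

2.60


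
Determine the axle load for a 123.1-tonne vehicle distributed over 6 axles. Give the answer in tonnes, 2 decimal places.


Load per axle = total weight / number of axles
Load = 123.1 / 6
Load = 20.52 tonnes

20.52


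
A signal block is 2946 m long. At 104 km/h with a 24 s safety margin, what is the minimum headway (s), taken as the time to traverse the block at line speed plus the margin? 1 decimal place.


V = 104 / 3.6 = 28.8889 m/s
Block traversal time = 2946 / 28.8889 = 101.9769 s
Headway = 101.9769 + 24
Headway = 126.0 s

126.0


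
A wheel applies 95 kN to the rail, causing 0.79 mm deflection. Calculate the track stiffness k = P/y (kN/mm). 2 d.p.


Track stiffness k = P / y
k = 95 / 0.79
k = 120.25 kN/mm

120.25


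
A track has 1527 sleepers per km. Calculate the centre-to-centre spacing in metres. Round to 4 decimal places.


Spacing = 1000 m / number of sleepers
Spacing = 1000 / 1527
Spacing = 0.6549 m

0.6549


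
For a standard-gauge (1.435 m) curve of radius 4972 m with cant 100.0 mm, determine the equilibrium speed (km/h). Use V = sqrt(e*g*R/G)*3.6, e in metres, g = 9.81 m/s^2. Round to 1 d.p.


Convert cant: e = 100.0 mm = 0.1000 m
V_ms = sqrt(0.1000 * 9.81 * 4972 / 1.435)
V_ms = sqrt(3398.977003) = 58.3007 m/s
V = 58.3007 * 3.6 = 209.9 km/h

209.9


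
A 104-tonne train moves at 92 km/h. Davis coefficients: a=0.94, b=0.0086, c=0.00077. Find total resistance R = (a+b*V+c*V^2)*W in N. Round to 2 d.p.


b*V = 0.0086 * 92 = 0.7912
c*V^2 = 0.00077 * 8464 = 6.51728
R_per_t = 0.94 + 0.7912 + 6.51728 = 8.24848 N/t
R_total = 8.24848 * 104 = 857.84 N

857.84


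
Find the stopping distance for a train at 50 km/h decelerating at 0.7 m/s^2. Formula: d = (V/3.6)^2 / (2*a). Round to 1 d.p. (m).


Convert speed: V = 50 / 3.6 = 13.8889 m/s
V^2 = 192.9012
d = 192.9012 / (2 * 0.7)
d = 192.9012 / 1.4
d = 137.8 m

137.8


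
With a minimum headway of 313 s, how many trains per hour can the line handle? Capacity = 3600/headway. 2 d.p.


Capacity = 3600 / headway
Capacity = 3600 / 313
Capacity = 11.50 trains/hour

11.50


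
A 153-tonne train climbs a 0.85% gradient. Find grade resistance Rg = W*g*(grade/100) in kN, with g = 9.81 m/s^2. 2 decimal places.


Rg = W * 9.81 * grade / 100
Rg = 153 * 9.81 * 0.85 / 100
Rg = 1500.93 * 0.0085
Rg = 12.76 kN

12.76


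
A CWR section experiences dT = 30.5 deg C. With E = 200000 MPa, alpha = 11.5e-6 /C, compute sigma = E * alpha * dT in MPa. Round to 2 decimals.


sigma = E * alpha * dT
sigma = 200000 * 11.5e-6 * 30.5
sigma = 2.3 * 30.5
sigma = 70.15 MPa

70.15


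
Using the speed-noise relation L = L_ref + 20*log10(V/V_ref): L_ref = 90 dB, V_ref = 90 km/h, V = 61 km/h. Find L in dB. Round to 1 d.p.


V/V_ref = 61 / 90 = 0.677778
log10(0.677778) = -0.168913
20 * -0.168913 = -3.3783
L = 90 + -3.3783 = 86.6 dB

86.6


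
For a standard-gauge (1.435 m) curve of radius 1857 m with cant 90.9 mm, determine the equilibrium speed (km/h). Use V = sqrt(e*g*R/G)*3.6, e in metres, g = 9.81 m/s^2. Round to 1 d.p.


Convert cant: e = 90.9 mm = 0.0909 m
V_ms = sqrt(0.0909 * 9.81 * 1857 / 1.435)
V_ms = sqrt(1153.965682) = 33.9701 m/s
V = 33.9701 * 3.6 = 122.3 km/h

122.3


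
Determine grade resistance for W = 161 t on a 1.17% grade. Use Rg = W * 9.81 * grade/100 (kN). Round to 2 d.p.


Rg = W * 9.81 * grade / 100
Rg = 161 * 9.81 * 1.17 / 100
Rg = 1579.41 * 0.0117
Rg = 18.48 kN

18.48


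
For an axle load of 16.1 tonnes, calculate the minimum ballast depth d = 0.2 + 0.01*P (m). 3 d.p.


d = 0.2 + 0.01 * 16.1
d = 0.2 + 0.161
d = 0.361 m

0.361


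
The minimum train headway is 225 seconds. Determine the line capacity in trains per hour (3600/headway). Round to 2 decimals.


Capacity = 3600 / headway
Capacity = 3600 / 225
Capacity = 16.00 trains/hour

16.00


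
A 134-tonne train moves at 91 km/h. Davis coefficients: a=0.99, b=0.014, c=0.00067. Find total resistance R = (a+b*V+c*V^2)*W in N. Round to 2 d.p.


b*V = 0.014 * 91 = 1.274
c*V^2 = 0.00067 * 8281 = 5.54827
R_per_t = 0.99 + 1.274 + 5.54827 = 7.81227 N/t
R_total = 7.81227 * 134 = 1046.84 N

1046.84


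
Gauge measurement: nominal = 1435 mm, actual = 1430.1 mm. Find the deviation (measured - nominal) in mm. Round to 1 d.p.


Deviation = measured - nominal
Deviation = 1430.1 - 1435
Deviation = -4.9 mm

-4.9


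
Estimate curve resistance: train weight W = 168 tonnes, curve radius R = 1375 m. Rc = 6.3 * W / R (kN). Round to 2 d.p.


Rc = 6.3 * W / R
Rc = 6.3 * 168 / 1375
Rc = 1058.4 / 1375
Rc = 0.77 kN

0.77


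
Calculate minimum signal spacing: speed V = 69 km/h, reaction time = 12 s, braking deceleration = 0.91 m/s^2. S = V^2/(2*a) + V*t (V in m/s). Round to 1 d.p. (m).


V = 69 / 3.6 = 19.1667 m/s
Braking distance = 19.1667^2 / (2*0.91) = 201.8468 m
Sighting distance = 19.1667 * 12 = 230.0 m
S = 201.8468 + 230.0 = 431.8 m

431.8


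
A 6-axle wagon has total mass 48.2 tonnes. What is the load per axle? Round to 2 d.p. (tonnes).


Load per axle = total weight / number of axles
Load = 48.2 / 6
Load = 8.03 tonnes

8.03


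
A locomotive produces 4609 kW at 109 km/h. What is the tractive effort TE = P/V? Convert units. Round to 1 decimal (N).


Convert: P = 4609 kW = 4609000 W
V = 109 / 3.6 = 30.2778 m/s
TE = 4609000 / 30.2778
TE = 152223.9 N

152223.9
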